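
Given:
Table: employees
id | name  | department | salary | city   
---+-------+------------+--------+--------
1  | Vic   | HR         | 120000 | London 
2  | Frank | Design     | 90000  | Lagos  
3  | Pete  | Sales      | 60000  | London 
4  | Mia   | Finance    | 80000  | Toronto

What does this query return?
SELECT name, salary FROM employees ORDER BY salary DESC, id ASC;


Sorting by salary DESC, then id ASC for ties

4 rows:
Vic, 120000
Frank, 90000
Mia, 80000
Pete, 60000


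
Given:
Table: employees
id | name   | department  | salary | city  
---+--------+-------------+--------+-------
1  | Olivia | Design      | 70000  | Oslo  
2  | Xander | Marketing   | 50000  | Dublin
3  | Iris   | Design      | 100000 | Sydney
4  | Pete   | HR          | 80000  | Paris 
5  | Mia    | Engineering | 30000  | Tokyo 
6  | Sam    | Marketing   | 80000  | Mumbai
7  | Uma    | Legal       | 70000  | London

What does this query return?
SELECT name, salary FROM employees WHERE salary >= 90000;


Filtering: salary >= 90000
Matching: 1 rows

1 rows:
Iris, 100000


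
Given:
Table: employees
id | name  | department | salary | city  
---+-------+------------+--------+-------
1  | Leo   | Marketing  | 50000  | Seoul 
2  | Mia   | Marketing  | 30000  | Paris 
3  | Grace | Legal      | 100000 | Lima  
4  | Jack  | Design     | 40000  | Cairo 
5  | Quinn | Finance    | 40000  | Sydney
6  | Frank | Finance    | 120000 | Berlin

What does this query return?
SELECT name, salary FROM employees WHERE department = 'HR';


Filtering: department = 'HR'
Matching rows: 0

Empty result set (0 rows)


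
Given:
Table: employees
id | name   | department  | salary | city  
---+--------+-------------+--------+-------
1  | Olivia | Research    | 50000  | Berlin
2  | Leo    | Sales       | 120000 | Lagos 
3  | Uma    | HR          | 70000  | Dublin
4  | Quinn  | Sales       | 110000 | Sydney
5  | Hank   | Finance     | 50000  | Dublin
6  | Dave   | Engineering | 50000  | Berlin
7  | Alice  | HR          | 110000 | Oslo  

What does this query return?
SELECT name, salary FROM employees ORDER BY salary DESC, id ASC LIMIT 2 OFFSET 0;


Sort by salary DESC (id ASC tiebreak), then skip 0 and take 2
Rows 1 through 2

2 rows:
Leo, 120000
Quinn, 110000


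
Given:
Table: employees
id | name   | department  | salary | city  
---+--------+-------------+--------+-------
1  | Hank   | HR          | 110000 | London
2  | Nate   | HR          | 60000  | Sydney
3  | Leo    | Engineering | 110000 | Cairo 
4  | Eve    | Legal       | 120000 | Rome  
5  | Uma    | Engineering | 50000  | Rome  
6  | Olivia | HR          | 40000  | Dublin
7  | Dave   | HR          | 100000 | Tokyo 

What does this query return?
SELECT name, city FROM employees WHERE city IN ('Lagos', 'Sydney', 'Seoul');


Filtering: city IN ('Lagos', 'Sydney', 'Seoul')
Matching: 1 rows

1 rows:
Nate, Sydney


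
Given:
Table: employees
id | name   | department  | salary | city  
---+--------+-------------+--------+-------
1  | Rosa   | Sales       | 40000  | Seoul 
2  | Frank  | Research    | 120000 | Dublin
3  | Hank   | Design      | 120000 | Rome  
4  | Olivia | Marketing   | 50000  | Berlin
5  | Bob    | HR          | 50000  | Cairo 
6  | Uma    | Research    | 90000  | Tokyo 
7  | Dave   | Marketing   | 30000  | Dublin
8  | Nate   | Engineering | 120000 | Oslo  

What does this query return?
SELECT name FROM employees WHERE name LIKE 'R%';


LIKE 'R%' matches names starting with 'R'
Matching: 1

1 rows:
Rosa


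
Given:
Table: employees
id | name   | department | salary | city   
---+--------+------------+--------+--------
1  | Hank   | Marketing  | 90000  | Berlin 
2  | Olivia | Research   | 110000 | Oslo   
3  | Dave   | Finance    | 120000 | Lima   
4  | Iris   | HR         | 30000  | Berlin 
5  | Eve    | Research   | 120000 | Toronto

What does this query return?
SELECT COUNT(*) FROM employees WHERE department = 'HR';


Counting rows where department = 'HR'
  Iris -> MATCH


1


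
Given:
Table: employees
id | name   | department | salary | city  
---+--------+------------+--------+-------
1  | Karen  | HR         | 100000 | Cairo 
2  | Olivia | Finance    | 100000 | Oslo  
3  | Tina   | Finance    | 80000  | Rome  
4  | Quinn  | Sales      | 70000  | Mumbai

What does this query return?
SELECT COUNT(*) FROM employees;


COUNT(*) counts all rows

4


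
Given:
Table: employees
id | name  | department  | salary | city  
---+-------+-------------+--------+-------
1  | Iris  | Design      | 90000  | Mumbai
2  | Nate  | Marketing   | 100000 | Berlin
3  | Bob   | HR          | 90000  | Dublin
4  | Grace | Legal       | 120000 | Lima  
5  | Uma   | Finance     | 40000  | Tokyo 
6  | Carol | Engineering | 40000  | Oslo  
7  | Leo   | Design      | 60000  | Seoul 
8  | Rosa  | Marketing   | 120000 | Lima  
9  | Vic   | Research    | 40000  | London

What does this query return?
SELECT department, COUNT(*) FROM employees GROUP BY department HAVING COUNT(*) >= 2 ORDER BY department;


Groups with count >= 2:
  Design: 2 -> PASS
  Marketing: 2 -> PASS
  Engineering: 1 -> filtered out
  Finance: 1 -> filtered out
  HR: 1 -> filtered out
  Legal: 1 -> filtered out
  Research: 1 -> filtered out


2 groups:
Design, 2
Marketing, 2


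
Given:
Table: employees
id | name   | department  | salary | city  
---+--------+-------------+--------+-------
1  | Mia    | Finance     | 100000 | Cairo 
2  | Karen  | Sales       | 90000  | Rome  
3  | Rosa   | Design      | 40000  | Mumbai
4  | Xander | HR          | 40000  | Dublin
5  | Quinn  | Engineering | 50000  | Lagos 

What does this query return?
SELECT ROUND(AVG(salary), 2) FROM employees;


SUM(salary) = 320000
COUNT = 5
ROUND(AVG, 2) = ROUND(320000 / 5, 2) = 64000.0

64000.0


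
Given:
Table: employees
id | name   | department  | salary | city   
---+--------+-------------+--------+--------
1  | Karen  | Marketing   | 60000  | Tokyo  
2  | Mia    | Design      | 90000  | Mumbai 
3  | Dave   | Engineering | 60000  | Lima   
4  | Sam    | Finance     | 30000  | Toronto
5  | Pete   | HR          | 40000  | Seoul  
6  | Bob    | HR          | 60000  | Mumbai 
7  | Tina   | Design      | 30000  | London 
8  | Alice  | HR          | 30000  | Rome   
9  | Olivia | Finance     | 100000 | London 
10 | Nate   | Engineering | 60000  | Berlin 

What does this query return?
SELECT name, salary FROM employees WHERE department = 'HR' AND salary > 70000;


Filtering: department = 'HR' AND salary > 70000
Matching: 0 rows

Empty result set (0 rows)


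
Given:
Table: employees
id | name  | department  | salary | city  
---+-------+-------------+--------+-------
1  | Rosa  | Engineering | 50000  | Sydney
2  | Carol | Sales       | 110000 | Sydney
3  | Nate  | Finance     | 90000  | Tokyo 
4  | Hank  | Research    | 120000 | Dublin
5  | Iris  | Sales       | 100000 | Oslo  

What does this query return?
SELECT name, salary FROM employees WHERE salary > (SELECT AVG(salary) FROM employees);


Subquery: AVG(salary) = 94000.0
Filtering: salary > 94000.0
  Carol (110000) -> MATCH
  Hank (120000) -> MATCH
  Iris (100000) -> MATCH


3 rows:
Carol, 110000
Hank, 120000
Iris, 100000


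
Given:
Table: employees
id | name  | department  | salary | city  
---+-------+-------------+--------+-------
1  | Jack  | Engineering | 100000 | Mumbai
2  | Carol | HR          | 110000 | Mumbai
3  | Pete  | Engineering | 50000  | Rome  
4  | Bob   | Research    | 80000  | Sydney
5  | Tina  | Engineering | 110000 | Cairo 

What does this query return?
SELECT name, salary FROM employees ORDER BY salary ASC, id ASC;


Sorting by salary ASC, then id ASC for ties

5 rows:
Pete, 50000
Bob, 80000
Jack, 100000
Carol, 110000
Tina, 110000


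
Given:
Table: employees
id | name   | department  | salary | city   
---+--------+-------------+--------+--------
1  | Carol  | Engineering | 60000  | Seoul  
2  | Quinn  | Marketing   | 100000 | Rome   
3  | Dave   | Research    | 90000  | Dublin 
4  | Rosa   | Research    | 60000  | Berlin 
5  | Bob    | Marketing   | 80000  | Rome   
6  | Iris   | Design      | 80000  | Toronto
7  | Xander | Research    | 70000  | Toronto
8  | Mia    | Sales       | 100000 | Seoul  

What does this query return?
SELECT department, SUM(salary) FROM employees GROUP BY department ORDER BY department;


Summing salary within each department:
  Design: 80000 = 80000
  Engineering: 60000 = 60000
  Marketing: 100000 + 80000 = 180000
  Research: 90000 + 60000 + 70000 = 220000
  Sales: 100000 = 100000


5 groups:
Design, 80000
Engineering, 60000
Marketing, 180000
Research, 220000
Sales, 100000


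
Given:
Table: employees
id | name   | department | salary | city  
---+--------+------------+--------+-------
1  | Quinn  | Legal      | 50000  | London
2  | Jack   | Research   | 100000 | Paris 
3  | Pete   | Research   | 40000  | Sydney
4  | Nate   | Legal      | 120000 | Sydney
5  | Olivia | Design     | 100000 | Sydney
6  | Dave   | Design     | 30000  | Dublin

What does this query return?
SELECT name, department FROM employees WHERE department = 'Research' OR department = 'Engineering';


Filtering: department = 'Research' OR 'Engineering'
Matching: 2 rows

2 rows:
Jack, Research
Pete, Research


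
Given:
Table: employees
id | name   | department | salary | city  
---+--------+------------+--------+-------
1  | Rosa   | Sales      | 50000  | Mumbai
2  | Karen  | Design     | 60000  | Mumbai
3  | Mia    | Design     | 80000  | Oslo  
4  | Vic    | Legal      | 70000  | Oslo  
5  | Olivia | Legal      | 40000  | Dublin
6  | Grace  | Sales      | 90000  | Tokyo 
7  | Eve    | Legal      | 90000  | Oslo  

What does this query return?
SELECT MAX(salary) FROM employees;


Salaries: 50000, 60000, 80000, 70000, 40000, 90000, 90000
MAX = 90000

90000


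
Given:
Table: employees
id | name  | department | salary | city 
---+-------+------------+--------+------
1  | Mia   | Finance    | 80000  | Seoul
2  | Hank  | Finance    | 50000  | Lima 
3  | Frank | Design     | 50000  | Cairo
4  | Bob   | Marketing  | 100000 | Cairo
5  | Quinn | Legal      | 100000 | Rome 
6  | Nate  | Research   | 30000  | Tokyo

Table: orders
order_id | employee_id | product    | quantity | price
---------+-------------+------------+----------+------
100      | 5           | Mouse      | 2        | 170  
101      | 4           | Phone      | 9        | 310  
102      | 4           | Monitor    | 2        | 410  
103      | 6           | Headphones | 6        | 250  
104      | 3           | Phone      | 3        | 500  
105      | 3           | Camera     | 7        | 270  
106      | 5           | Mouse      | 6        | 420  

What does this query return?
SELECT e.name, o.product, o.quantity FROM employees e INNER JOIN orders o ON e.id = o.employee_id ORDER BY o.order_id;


Joining employees.id = orders.employee_id:
  employee Quinn (id=5) -> order Mouse
  employee Bob (id=4) -> order Phone
  employee Bob (id=4) -> order Monitor
  employee Nate (id=6) -> order Headphones
  employee Frank (id=3) -> order Phone
  employee Frank (id=3) -> order Camera
  employee Quinn (id=5) -> order Mouse


7 rows:
Quinn, Mouse, 2
Bob, Phone, 9
Bob, Monitor, 2
Nate, Headphones, 6
Frank, Phone, 3
Frank, Camera, 7
Quinn, Mouse, 6


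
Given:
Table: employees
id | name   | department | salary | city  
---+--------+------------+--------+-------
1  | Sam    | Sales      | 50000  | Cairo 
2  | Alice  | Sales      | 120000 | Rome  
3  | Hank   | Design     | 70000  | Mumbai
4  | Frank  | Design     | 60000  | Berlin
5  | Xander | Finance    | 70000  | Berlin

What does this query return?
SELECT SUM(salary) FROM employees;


SUM(salary) = 50000 + 120000 + 70000 + 60000 + 70000 = 370000

370000


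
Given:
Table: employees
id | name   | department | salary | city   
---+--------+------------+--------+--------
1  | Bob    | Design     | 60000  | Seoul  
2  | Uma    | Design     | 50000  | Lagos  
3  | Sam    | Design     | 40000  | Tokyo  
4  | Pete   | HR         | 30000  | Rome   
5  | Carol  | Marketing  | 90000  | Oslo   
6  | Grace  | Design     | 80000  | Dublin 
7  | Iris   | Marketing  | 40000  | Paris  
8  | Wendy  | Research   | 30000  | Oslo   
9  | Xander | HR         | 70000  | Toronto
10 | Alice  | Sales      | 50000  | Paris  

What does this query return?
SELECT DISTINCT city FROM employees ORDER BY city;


All 'city' values (row order): Seoul, Lagos, Tokyo, Rome, Oslo, Dublin, Paris, Oslo, Toronto, Paris
Removing duplicates leaves 8 unique value(s).

8 values:
Dublin
Lagos
Oslo
Paris
Rome
Seoul
Tokyo
Toronto


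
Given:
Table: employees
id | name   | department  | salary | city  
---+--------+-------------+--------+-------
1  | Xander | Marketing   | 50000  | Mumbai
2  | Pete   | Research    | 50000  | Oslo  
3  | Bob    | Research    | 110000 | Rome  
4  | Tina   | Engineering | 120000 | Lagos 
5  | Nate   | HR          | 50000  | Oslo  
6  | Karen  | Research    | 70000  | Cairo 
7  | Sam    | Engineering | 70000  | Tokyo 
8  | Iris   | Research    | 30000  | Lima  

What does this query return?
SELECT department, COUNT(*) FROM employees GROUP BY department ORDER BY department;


Assigning each row to its department group:
  Xander -> Marketing
  Pete -> Research
  Bob -> Research
  Tina -> Engineering
  Nate -> HR
  Karen -> Research
  Sam -> Engineering
  Iris -> Research


4 groups:
Engineering, 2
HR, 1
Marketing, 1
Research, 4


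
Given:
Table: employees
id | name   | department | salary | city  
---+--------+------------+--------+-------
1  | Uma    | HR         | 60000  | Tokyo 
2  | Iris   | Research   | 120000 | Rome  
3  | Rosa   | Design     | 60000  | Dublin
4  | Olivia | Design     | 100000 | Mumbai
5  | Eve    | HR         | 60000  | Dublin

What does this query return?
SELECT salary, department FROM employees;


Projecting columns: salary, department

5 rows:
60000, HR
120000, Research
60000, Design
100000, Design
60000, HR


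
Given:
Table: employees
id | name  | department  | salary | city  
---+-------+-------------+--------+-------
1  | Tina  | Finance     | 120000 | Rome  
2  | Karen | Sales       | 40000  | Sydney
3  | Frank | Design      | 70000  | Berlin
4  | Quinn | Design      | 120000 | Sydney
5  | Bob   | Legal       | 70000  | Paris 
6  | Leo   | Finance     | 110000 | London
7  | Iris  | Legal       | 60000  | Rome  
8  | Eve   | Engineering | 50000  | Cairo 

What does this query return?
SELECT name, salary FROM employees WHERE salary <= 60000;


Filtering: salary <= 60000
Matching: 3 rows

3 rows:
Karen, 40000
Iris, 60000
Eve, 50000


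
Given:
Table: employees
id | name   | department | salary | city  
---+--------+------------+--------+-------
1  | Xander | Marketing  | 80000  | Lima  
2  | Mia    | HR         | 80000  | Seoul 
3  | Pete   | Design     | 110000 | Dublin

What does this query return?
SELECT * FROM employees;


SELECT * returns all 3 rows with all columns

3 rows:
1, Xander, Marketing, 80000, Lima
2, Mia, HR, 80000, Seoul
3, Pete, Design, 110000, Dublin


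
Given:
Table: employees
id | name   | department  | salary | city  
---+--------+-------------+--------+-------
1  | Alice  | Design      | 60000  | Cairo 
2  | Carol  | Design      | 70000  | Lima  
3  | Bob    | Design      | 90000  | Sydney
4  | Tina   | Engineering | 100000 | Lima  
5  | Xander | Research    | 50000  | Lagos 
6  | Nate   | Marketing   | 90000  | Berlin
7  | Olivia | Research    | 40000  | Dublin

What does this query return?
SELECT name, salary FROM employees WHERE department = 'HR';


Filtering: department = 'HR'
Matching rows: 0

Empty result set (0 rows)


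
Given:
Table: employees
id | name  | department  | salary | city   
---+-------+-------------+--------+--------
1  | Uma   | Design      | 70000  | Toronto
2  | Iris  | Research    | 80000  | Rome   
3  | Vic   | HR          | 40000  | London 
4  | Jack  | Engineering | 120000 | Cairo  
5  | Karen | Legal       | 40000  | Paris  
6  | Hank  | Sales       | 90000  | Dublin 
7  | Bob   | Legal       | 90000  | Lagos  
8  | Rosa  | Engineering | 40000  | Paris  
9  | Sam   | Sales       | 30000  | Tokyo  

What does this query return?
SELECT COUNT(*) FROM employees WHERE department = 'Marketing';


Counting rows where department = 'Marketing'


0


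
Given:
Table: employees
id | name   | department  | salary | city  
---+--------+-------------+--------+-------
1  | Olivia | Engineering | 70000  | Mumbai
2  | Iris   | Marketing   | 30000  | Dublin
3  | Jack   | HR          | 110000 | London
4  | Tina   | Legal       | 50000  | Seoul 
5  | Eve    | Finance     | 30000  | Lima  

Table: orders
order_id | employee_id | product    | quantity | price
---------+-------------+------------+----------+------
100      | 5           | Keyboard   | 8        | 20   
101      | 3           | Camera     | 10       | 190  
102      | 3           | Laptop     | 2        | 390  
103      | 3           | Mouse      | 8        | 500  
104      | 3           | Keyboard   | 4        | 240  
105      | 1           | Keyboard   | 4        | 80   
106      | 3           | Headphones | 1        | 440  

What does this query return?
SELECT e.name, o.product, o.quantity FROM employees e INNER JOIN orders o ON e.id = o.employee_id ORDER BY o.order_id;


Joining employees.id = orders.employee_id:
  employee Eve (id=5) -> order Keyboard
  employee Jack (id=3) -> order Camera
  employee Jack (id=3) -> order Laptop
  employee Jack (id=3) -> order Mouse
  employee Jack (id=3) -> order Keyboard
  employee Olivia (id=1) -> order Keyboard
  employee Jack (id=3) -> order Headphones


7 rows:
Eve, Keyboard, 8
Jack, Camera, 10
Jack, Laptop, 2
Jack, Mouse, 8
Jack, Keyboard, 4
Olivia, Keyboard, 4
Jack, Headphones, 1


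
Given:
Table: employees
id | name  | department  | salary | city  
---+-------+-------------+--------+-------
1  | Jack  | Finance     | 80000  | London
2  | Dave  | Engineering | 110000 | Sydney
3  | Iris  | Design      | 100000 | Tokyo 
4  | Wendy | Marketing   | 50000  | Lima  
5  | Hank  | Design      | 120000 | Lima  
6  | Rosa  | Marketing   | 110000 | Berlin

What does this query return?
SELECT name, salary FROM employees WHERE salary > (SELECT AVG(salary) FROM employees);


Subquery: AVG(salary) = 95000.0
Filtering: salary > 95000.0
  Dave (110000) -> MATCH
  Iris (100000) -> MATCH
  Hank (120000) -> MATCH
  Rosa (110000) -> MATCH


4 rows:
Dave, 110000
Iris, 100000
Hank, 120000
Rosa, 110000


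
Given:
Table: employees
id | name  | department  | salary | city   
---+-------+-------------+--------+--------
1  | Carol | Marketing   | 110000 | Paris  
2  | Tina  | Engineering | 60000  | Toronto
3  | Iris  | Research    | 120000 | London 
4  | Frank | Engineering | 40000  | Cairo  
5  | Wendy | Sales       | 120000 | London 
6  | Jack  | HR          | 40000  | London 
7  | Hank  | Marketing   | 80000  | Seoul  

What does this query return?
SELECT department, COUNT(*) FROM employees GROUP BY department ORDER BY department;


Assigning each row to its department group:
  Carol -> Marketing
  Tina -> Engineering
  Iris -> Research
  Frank -> Engineering
  Wendy -> Sales
  Jack -> HR
  Hank -> Marketing


5 groups:
Engineering, 2
HR, 1
Marketing, 2
Research, 1
Sales, 1


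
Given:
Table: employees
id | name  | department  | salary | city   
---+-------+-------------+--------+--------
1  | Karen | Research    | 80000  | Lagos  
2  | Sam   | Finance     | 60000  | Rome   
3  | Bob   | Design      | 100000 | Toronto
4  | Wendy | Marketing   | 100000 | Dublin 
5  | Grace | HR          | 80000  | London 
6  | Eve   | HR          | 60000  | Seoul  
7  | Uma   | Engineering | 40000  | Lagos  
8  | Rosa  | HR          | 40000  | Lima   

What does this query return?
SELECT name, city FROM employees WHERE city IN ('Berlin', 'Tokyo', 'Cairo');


Filtering: city IN ('Berlin', 'Tokyo', 'Cairo')
Matching: 0 rows

Empty result set (0 rows)


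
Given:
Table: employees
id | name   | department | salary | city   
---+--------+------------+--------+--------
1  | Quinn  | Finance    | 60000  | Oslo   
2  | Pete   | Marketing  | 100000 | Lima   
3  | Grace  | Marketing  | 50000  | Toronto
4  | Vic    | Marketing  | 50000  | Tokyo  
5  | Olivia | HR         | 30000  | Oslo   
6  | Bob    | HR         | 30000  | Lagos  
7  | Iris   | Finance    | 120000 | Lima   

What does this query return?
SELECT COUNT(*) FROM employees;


COUNT(*) counts all rows

7


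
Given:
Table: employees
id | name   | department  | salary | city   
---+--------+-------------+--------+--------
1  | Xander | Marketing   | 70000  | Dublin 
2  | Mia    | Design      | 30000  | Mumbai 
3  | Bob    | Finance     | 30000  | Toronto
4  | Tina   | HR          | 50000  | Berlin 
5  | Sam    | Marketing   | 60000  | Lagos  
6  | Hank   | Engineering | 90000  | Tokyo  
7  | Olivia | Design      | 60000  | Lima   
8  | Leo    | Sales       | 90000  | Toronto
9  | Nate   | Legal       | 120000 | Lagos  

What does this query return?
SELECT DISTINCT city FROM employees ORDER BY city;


All 'city' values (row order): Dublin, Mumbai, Toronto, Berlin, Lagos, Tokyo, Lima, Toronto, Lagos
Removing duplicates leaves 7 unique value(s).

7 values:
Berlin
Dublin
Lagos
Lima
Mumbai
Tokyo
Toronto


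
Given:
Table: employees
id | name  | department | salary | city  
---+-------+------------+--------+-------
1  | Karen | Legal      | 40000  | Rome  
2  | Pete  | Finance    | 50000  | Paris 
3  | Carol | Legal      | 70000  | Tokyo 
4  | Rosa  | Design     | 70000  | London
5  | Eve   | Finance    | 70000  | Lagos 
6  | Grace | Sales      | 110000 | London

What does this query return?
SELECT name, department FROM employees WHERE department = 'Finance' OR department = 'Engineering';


Filtering: department = 'Finance' OR 'Engineering'
Matching: 2 rows

2 rows:
Pete, Finance
Eve, Finance


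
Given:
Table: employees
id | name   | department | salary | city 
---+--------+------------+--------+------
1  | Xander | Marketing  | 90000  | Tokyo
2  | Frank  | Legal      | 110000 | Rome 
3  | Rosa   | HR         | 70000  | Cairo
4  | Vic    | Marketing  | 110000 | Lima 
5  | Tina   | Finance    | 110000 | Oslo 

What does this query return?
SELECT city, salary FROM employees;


Projecting columns: city, salary

5 rows:
Tokyo, 90000
Rome, 110000
Cairo, 70000
Lima, 110000
Oslo, 110000


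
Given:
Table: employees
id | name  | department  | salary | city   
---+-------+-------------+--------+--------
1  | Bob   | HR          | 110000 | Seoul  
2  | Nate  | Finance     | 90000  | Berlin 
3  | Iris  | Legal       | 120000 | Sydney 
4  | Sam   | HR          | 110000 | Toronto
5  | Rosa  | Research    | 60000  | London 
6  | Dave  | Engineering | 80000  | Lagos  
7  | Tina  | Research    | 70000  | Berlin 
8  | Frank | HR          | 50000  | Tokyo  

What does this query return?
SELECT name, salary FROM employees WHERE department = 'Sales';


Filtering: department = 'Sales'
Matching rows: 0

Empty result set (0 rows)


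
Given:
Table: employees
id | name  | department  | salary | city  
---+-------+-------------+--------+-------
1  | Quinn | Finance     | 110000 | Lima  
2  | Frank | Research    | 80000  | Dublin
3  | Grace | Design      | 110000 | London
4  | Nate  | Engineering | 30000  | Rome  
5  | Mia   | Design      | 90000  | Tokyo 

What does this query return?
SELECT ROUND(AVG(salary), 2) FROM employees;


SUM(salary) = 420000
COUNT = 5
ROUND(AVG, 2) = ROUND(420000 / 5, 2) = 84000.0

84000.0


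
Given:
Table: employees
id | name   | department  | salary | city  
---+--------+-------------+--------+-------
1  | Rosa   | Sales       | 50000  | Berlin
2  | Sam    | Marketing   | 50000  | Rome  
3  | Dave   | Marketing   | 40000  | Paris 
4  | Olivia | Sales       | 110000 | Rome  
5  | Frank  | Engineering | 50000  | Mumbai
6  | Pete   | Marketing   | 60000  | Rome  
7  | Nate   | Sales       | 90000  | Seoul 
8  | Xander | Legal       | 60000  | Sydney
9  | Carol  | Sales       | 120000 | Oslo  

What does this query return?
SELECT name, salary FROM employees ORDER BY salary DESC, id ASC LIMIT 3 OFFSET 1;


Sort by salary DESC (id ASC tiebreak), then skip 1 and take 3
Rows 2 through 4

3 rows:
Olivia, 110000
Nate, 90000
Pete, 60000


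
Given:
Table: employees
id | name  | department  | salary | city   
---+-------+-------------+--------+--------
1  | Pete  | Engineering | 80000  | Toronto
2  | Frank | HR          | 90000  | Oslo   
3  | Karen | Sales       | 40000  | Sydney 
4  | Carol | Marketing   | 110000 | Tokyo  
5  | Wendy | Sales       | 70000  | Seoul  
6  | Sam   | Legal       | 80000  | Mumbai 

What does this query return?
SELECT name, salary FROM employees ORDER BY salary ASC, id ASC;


Sorting by salary ASC, then id ASC for ties

6 rows:
Karen, 40000
Wendy, 70000
Pete, 80000
Sam, 80000
Frank, 90000
Carol, 110000


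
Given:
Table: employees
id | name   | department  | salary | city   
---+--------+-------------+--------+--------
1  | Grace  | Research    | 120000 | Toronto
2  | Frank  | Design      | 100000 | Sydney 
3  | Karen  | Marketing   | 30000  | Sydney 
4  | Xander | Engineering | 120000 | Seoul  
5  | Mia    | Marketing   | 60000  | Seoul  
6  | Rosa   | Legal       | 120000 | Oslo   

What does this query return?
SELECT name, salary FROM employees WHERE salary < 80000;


Filtering: salary < 80000
Matching: 2 rows

2 rows:
Karen, 30000
Mia, 60000


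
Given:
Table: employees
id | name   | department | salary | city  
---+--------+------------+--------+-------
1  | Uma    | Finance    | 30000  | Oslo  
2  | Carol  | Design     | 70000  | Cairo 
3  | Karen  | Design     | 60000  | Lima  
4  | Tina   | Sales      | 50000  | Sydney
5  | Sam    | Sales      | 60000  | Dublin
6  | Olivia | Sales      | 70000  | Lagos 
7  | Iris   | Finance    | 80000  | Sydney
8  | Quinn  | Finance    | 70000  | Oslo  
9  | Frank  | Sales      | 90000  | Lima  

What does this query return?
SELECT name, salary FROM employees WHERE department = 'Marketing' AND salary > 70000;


Filtering: department = 'Marketing' AND salary > 70000
Matching: 0 rows

Empty result set (0 rows)


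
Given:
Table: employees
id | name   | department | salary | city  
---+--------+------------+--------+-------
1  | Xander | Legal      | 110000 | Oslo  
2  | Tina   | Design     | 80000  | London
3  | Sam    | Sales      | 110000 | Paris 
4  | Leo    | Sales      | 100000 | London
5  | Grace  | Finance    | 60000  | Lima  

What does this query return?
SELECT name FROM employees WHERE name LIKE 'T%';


LIKE 'T%' matches names starting with 'T'
Matching: 1

1 rows:
Tina


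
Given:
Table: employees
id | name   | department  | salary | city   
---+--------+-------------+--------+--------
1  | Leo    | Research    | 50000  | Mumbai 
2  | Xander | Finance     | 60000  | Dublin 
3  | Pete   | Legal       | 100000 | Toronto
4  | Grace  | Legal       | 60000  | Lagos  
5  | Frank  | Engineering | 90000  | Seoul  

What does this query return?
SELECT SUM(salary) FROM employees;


SUM(salary) = 50000 + 60000 + 100000 + 60000 + 90000 = 360000

360000


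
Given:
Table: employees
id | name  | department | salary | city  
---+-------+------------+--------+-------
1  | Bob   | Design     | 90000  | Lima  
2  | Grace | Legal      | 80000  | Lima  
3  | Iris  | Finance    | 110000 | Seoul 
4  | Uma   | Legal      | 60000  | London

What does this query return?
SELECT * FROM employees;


SELECT * returns all 4 rows with all columns

4 rows:
1, Bob, Design, 90000, Lima
2, Grace, Legal, 80000, Lima
3, Iris, Finance, 110000, Seoul
4, Uma, Legal, 60000, London


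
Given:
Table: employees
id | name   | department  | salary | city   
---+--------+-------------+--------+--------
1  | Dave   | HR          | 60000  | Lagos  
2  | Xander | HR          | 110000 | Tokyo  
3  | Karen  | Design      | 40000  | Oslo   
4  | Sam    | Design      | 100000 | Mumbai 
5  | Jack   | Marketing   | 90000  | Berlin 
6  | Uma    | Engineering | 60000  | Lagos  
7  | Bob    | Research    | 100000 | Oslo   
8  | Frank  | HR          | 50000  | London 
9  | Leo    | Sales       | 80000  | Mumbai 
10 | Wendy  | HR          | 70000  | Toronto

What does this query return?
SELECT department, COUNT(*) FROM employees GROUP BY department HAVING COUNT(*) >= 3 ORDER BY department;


Groups with count >= 3:
  HR: 4 -> PASS
  Design: 2 -> filtered out
  Engineering: 1 -> filtered out
  Marketing: 1 -> filtered out
  Research: 1 -> filtered out
  Sales: 1 -> filtered out


1 groups:
HR, 4


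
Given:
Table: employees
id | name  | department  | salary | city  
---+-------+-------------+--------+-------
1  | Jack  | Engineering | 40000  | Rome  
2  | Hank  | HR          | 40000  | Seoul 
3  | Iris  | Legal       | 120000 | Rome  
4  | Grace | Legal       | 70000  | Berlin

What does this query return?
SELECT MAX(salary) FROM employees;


Salaries: 40000, 40000, 120000, 70000
MAX = 120000

120000


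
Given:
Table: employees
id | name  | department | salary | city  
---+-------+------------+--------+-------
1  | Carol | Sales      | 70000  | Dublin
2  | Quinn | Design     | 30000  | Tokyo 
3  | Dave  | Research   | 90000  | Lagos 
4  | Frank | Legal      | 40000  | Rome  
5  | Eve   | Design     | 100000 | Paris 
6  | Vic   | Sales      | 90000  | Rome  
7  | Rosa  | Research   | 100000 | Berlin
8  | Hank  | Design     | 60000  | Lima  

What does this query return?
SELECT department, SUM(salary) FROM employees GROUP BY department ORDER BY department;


Summing salary within each department:
  Design: 30000 + 100000 + 60000 = 190000
  Legal: 40000 = 40000
  Research: 90000 + 100000 = 190000
  Sales: 70000 + 90000 = 160000


4 groups:
Design, 190000
Legal, 40000
Research, 190000
Sales, 160000


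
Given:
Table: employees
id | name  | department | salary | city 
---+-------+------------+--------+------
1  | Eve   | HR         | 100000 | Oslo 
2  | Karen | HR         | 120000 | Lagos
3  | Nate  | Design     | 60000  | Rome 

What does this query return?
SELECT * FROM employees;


SELECT * returns all 3 rows with all columns

3 rows:
1, Eve, HR, 100000, Oslo
2, Karen, HR, 120000, Lagos
3, Nate, Design, 60000, Rome


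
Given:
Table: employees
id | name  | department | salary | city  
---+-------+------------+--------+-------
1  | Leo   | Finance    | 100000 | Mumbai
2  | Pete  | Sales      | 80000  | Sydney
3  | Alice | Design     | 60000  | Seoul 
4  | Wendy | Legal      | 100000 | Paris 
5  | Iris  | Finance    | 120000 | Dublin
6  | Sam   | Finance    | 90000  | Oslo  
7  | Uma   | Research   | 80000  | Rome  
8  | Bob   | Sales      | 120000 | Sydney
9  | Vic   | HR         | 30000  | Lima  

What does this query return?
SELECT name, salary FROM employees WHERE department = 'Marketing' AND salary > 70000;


Filtering: department = 'Marketing' AND salary > 70000
Matching: 0 rows

Empty result set (0 rows)


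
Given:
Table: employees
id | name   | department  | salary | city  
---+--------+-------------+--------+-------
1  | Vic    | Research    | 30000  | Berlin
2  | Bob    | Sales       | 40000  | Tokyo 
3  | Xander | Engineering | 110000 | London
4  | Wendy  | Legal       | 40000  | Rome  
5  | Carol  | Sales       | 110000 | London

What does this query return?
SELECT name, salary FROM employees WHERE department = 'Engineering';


Filtering: department = 'Engineering'
Matching rows: 1

1 rows:
Xander, 110000


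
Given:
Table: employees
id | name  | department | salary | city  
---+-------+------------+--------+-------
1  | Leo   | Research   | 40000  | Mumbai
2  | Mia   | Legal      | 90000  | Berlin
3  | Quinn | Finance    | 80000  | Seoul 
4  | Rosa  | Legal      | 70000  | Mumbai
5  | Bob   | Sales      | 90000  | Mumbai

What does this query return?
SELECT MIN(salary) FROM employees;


Salaries: 40000, 90000, 80000, 70000, 90000
MIN = 40000

40000


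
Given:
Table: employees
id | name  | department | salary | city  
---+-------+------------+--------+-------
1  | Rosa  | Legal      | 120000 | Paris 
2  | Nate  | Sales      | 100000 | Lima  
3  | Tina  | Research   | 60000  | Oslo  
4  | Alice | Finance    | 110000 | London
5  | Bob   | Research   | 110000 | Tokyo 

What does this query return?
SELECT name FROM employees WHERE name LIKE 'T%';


LIKE 'T%' matches names starting with 'T'
Matching: 1

1 rows:
Tina


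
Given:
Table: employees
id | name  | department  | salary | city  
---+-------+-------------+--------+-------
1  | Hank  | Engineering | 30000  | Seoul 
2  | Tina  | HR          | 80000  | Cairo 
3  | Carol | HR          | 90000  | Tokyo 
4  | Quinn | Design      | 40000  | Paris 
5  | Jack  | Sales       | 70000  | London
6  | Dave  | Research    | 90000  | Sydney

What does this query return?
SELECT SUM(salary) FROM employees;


SUM(salary) = 30000 + 80000 + 90000 + 40000 + 70000 + 90000 = 400000

400000


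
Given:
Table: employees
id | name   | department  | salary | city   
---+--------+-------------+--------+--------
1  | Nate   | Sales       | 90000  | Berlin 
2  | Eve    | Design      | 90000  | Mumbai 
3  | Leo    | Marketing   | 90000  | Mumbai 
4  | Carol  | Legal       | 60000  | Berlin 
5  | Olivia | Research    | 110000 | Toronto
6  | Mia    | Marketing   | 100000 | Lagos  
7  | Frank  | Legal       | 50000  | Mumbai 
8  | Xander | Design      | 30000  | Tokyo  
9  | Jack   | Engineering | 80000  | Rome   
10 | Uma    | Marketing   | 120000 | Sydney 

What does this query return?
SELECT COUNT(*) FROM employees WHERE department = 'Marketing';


Counting rows where department = 'Marketing'
  Leo -> MATCH
  Mia -> MATCH
  Uma -> MATCH


3


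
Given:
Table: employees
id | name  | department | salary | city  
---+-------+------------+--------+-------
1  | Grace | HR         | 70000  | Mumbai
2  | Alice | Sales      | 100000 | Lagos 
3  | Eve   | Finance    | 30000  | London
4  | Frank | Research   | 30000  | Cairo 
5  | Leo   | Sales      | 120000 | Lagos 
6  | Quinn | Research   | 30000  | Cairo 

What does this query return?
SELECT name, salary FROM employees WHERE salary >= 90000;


Filtering: salary >= 90000
Matching: 2 rows

2 rows:
Alice, 100000
Leo, 120000


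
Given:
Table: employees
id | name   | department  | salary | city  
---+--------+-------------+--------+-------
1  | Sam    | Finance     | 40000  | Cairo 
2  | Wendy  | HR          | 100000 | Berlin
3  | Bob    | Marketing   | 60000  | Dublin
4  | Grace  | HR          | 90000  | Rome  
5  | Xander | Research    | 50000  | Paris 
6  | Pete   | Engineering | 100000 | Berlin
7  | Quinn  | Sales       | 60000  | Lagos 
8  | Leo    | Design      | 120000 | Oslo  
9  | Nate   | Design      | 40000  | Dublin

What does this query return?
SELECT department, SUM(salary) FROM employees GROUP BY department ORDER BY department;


Summing salary within each department:
  Design: 120000 + 40000 = 160000
  Engineering: 100000 = 100000
  Finance: 40000 = 40000
  HR: 100000 + 90000 = 190000
  Marketing: 60000 = 60000
  Research: 50000 = 50000
  Sales: 60000 = 60000


7 groups:
Design, 160000
Engineering, 100000
Finance, 40000
HR, 190000
Marketing, 60000
Research, 50000
Sales, 60000


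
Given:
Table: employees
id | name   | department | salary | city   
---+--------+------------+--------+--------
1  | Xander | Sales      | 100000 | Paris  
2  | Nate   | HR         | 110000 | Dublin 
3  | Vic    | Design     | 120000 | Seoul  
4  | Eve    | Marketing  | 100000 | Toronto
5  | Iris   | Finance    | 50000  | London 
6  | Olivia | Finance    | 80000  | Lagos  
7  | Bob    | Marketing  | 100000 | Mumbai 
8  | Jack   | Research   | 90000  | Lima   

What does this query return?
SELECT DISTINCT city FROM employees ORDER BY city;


All 'city' values (row order): Paris, Dublin, Seoul, Toronto, London, Lagos, Mumbai, Lima
Removing duplicates leaves 8 unique value(s).

8 values:
Dublin
Lagos
Lima
London
Mumbai
Paris
Seoul
Toronto


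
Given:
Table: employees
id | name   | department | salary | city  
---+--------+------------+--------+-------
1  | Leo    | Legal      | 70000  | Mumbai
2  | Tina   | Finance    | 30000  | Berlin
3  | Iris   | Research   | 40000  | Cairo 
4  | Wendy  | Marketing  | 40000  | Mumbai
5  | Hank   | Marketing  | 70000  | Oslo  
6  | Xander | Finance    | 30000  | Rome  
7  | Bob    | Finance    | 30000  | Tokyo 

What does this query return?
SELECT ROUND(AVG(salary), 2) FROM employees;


SUM(salary) = 310000
COUNT = 7
ROUND(AVG, 2) = ROUND(310000 / 7, 2) = 44285.71

44285.71


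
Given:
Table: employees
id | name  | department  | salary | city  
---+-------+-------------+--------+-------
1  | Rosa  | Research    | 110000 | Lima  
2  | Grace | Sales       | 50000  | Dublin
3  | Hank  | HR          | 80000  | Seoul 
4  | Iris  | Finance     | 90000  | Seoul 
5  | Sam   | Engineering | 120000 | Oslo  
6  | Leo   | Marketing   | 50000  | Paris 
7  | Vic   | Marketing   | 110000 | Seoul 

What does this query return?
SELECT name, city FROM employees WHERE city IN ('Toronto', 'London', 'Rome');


Filtering: city IN ('Toronto', 'London', 'Rome')
Matching: 0 rows

Empty result set (0 rows)


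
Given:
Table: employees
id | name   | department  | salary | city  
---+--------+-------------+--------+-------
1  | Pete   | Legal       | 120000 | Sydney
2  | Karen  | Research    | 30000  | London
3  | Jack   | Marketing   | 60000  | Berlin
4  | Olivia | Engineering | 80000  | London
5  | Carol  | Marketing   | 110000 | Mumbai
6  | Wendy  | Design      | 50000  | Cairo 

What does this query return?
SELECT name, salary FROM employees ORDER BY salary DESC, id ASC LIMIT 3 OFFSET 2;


Sort by salary DESC (id ASC tiebreak), then skip 2 and take 3
Rows 3 through 5

3 rows:
Olivia, 80000
Jack, 60000
Wendy, 50000


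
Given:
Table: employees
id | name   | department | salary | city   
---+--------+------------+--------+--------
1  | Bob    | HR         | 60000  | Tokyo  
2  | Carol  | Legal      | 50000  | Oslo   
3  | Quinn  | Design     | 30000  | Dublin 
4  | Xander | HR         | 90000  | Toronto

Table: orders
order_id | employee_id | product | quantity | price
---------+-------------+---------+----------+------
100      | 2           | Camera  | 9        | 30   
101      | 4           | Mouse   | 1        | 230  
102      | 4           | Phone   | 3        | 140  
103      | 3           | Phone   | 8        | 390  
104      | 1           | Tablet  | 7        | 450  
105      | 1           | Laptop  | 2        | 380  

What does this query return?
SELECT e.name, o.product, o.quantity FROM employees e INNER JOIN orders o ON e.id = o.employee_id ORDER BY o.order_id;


Joining employees.id = orders.employee_id:
  employee Carol (id=2) -> order Camera
  employee Xander (id=4) -> order Mouse
  employee Xander (id=4) -> order Phone
  employee Quinn (id=3) -> order Phone
  employee Bob (id=1) -> order Tablet
  employee Bob (id=1) -> order Laptop


6 rows:
Carol, Camera, 9
Xander, Mouse, 1
Xander, Phone, 3
Quinn, Phone, 8
Bob, Tablet, 7
Bob, Laptop, 2


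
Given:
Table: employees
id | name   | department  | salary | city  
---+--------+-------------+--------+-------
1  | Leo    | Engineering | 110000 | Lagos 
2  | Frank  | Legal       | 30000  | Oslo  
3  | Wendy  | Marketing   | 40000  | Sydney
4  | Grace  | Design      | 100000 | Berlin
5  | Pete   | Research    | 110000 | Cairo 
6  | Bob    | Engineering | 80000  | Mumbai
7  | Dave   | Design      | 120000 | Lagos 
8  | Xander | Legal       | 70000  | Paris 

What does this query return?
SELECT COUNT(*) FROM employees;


COUNT(*) counts all rows

8


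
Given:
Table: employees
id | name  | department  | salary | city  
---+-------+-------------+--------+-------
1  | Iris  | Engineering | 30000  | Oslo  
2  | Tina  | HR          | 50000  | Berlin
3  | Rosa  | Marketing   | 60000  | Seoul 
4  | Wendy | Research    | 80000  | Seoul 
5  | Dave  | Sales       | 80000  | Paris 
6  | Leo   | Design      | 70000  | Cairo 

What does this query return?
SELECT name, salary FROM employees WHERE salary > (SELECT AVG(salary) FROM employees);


Subquery: AVG(salary) = 61666.67
Filtering: salary > 61666.67
  Wendy (80000) -> MATCH
  Dave (80000) -> MATCH
  Leo (70000) -> MATCH


3 rows:
Wendy, 80000
Dave, 80000
Leo, 70000


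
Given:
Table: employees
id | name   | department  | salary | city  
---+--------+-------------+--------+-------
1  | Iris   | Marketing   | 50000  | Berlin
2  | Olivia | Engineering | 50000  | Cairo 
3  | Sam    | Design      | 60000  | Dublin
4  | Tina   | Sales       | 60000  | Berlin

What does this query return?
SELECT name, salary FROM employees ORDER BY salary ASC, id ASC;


Sorting by salary ASC, then id ASC for ties

4 rows:
Iris, 50000
Olivia, 50000
Sam, 60000
Tina, 60000
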